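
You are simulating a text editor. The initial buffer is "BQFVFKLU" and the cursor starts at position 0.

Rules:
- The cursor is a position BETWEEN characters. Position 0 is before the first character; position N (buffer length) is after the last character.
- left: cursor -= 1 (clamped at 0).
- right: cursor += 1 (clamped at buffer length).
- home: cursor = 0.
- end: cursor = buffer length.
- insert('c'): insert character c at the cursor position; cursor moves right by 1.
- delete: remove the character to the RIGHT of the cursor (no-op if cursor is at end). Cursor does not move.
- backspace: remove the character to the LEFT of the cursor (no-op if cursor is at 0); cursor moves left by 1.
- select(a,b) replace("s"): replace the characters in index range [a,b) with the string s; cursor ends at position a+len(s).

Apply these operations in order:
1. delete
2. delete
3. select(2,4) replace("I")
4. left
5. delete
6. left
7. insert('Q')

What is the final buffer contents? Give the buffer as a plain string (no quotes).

After op 1 (delete): buf='QFVFKLU' cursor=0
After op 2 (delete): buf='FVFKLU' cursor=0
After op 3 (select(2,4) replace("I")): buf='FVILU' cursor=3
After op 4 (left): buf='FVILU' cursor=2
After op 5 (delete): buf='FVLU' cursor=2
After op 6 (left): buf='FVLU' cursor=1
After op 7 (insert('Q')): buf='FQVLU' cursor=2

Answer: FQVLU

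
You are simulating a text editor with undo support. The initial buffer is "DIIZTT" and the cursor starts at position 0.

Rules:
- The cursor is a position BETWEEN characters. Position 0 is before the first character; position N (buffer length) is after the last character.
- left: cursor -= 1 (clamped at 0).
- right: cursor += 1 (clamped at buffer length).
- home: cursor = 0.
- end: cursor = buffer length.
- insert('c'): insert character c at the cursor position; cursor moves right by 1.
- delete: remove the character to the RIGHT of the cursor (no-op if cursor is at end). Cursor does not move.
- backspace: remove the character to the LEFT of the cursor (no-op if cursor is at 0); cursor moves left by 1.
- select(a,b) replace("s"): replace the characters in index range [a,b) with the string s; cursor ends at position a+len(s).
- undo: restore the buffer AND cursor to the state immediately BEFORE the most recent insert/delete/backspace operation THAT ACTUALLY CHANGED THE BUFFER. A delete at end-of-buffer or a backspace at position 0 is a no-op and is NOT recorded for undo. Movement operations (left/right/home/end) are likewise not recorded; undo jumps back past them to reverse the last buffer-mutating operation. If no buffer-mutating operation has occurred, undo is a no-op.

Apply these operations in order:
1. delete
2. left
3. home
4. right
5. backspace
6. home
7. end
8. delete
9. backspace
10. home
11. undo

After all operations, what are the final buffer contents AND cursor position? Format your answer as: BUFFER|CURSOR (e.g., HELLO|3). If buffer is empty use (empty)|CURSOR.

After op 1 (delete): buf='IIZTT' cursor=0
After op 2 (left): buf='IIZTT' cursor=0
After op 3 (home): buf='IIZTT' cursor=0
After op 4 (right): buf='IIZTT' cursor=1
After op 5 (backspace): buf='IZTT' cursor=0
After op 6 (home): buf='IZTT' cursor=0
After op 7 (end): buf='IZTT' cursor=4
After op 8 (delete): buf='IZTT' cursor=4
After op 9 (backspace): buf='IZT' cursor=3
After op 10 (home): buf='IZT' cursor=0
After op 11 (undo): buf='IZTT' cursor=4

Answer: IZTT|4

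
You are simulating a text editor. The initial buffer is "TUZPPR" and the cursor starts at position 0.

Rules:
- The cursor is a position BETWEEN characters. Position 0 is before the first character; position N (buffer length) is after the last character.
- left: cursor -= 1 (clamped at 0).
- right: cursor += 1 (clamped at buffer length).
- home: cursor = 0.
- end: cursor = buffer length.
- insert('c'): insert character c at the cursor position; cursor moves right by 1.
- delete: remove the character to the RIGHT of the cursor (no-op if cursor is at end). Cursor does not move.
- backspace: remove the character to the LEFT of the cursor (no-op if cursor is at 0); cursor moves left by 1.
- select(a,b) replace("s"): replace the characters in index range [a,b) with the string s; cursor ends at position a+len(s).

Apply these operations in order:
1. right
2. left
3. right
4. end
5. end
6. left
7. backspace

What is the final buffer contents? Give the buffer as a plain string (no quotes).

After op 1 (right): buf='TUZPPR' cursor=1
After op 2 (left): buf='TUZPPR' cursor=0
After op 3 (right): buf='TUZPPR' cursor=1
After op 4 (end): buf='TUZPPR' cursor=6
After op 5 (end): buf='TUZPPR' cursor=6
After op 6 (left): buf='TUZPPR' cursor=5
After op 7 (backspace): buf='TUZPR' cursor=4

Answer: TUZPR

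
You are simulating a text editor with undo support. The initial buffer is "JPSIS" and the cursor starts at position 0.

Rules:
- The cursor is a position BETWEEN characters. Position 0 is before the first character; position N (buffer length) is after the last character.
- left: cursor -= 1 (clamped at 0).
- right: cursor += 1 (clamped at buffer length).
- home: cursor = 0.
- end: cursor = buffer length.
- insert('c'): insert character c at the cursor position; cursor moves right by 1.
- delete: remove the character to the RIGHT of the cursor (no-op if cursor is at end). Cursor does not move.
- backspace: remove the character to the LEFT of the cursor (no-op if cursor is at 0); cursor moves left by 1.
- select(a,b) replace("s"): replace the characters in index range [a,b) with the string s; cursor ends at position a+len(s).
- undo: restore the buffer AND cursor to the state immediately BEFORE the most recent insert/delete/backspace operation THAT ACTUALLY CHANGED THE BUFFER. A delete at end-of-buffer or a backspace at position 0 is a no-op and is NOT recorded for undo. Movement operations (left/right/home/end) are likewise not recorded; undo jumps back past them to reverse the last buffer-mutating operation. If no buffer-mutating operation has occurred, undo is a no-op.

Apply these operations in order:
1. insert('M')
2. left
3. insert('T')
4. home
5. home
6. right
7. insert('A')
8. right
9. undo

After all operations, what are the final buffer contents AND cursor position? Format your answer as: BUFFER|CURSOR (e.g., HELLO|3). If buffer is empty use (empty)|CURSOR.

Answer: TMJPSIS|1

Derivation:
After op 1 (insert('M')): buf='MJPSIS' cursor=1
After op 2 (left): buf='MJPSIS' cursor=0
After op 3 (insert('T')): buf='TMJPSIS' cursor=1
After op 4 (home): buf='TMJPSIS' cursor=0
After op 5 (home): buf='TMJPSIS' cursor=0
After op 6 (right): buf='TMJPSIS' cursor=1
After op 7 (insert('A')): buf='TAMJPSIS' cursor=2
After op 8 (right): buf='TAMJPSIS' cursor=3
After op 9 (undo): buf='TMJPSIS' cursor=1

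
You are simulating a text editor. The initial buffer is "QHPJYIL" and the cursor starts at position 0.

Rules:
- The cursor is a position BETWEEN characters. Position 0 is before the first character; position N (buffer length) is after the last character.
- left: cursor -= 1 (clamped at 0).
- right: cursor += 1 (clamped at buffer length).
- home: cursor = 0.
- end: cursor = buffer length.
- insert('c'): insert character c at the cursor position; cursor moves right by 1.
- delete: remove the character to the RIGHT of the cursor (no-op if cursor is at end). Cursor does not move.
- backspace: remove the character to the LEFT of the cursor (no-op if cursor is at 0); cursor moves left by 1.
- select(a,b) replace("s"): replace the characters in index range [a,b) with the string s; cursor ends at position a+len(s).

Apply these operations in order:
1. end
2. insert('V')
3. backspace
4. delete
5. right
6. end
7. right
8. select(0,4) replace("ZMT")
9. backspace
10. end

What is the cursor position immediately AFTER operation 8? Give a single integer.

After op 1 (end): buf='QHPJYIL' cursor=7
After op 2 (insert('V')): buf='QHPJYILV' cursor=8
After op 3 (backspace): buf='QHPJYIL' cursor=7
After op 4 (delete): buf='QHPJYIL' cursor=7
After op 5 (right): buf='QHPJYIL' cursor=7
After op 6 (end): buf='QHPJYIL' cursor=7
After op 7 (right): buf='QHPJYIL' cursor=7
After op 8 (select(0,4) replace("ZMT")): buf='ZMTYIL' cursor=3

Answer: 3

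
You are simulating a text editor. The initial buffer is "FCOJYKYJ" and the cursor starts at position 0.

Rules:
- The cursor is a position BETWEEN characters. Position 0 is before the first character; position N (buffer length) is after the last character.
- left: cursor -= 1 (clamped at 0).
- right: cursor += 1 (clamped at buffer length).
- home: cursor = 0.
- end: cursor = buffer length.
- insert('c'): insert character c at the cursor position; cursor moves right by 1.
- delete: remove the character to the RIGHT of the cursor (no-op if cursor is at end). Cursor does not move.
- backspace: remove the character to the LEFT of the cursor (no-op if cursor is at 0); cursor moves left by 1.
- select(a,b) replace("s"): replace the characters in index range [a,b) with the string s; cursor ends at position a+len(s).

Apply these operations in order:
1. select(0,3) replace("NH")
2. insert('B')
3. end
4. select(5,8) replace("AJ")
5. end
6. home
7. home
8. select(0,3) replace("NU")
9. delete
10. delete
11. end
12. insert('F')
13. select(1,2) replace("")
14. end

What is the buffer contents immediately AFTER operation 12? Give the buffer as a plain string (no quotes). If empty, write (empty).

Answer: NUAJF

Derivation:
After op 1 (select(0,3) replace("NH")): buf='NHJYKYJ' cursor=2
After op 2 (insert('B')): buf='NHBJYKYJ' cursor=3
After op 3 (end): buf='NHBJYKYJ' cursor=8
After op 4 (select(5,8) replace("AJ")): buf='NHBJYAJ' cursor=7
After op 5 (end): buf='NHBJYAJ' cursor=7
After op 6 (home): buf='NHBJYAJ' cursor=0
After op 7 (home): buf='NHBJYAJ' cursor=0
After op 8 (select(0,3) replace("NU")): buf='NUJYAJ' cursor=2
After op 9 (delete): buf='NUYAJ' cursor=2
After op 10 (delete): buf='NUAJ' cursor=2
After op 11 (end): buf='NUAJ' cursor=4
After op 12 (insert('F')): buf='NUAJF' cursor=5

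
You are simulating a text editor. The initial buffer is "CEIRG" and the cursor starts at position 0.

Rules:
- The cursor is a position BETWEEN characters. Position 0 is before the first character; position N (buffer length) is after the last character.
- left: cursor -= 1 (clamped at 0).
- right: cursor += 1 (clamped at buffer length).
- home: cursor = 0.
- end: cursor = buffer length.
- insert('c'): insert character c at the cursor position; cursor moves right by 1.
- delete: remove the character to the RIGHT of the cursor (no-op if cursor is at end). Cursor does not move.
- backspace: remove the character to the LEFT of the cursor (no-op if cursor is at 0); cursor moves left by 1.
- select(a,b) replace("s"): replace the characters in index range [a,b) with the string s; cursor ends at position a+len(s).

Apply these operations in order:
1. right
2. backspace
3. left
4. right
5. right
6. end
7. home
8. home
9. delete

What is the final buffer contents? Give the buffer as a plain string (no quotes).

After op 1 (right): buf='CEIRG' cursor=1
After op 2 (backspace): buf='EIRG' cursor=0
After op 3 (left): buf='EIRG' cursor=0
After op 4 (right): buf='EIRG' cursor=1
After op 5 (right): buf='EIRG' cursor=2
After op 6 (end): buf='EIRG' cursor=4
After op 7 (home): buf='EIRG' cursor=0
After op 8 (home): buf='EIRG' cursor=0
After op 9 (delete): buf='IRG' cursor=0

Answer: IRG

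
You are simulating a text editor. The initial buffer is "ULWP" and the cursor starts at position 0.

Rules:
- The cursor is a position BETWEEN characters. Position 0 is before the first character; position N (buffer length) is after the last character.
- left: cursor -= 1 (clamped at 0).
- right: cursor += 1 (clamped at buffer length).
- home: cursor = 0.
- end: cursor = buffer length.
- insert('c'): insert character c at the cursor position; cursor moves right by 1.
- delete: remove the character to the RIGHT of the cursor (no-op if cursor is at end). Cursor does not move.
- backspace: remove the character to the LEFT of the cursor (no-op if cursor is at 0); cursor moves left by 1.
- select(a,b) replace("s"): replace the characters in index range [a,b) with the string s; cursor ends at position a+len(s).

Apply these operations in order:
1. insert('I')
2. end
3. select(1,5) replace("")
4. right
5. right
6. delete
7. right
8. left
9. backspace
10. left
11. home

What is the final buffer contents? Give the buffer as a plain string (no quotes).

Answer: I

Derivation:
After op 1 (insert('I')): buf='IULWP' cursor=1
After op 2 (end): buf='IULWP' cursor=5
After op 3 (select(1,5) replace("")): buf='I' cursor=1
After op 4 (right): buf='I' cursor=1
After op 5 (right): buf='I' cursor=1
After op 6 (delete): buf='I' cursor=1
After op 7 (right): buf='I' cursor=1
After op 8 (left): buf='I' cursor=0
After op 9 (backspace): buf='I' cursor=0
After op 10 (left): buf='I' cursor=0
After op 11 (home): buf='I' cursor=0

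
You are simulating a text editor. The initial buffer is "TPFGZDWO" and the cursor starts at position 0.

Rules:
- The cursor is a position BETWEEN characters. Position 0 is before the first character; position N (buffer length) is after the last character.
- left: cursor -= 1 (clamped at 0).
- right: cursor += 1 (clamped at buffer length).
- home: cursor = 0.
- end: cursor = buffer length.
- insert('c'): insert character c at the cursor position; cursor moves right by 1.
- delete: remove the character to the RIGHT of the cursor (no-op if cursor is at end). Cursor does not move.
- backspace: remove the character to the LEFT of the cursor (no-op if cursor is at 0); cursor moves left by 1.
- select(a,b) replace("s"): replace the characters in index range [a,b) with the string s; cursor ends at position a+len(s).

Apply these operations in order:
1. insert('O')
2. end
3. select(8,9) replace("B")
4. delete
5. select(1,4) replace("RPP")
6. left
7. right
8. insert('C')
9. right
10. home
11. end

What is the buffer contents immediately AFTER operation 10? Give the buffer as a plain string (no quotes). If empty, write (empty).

After op 1 (insert('O')): buf='OTPFGZDWO' cursor=1
After op 2 (end): buf='OTPFGZDWO' cursor=9
After op 3 (select(8,9) replace("B")): buf='OTPFGZDWB' cursor=9
After op 4 (delete): buf='OTPFGZDWB' cursor=9
After op 5 (select(1,4) replace("RPP")): buf='ORPPGZDWB' cursor=4
After op 6 (left): buf='ORPPGZDWB' cursor=3
After op 7 (right): buf='ORPPGZDWB' cursor=4
After op 8 (insert('C')): buf='ORPPCGZDWB' cursor=5
After op 9 (right): buf='ORPPCGZDWB' cursor=6
After op 10 (home): buf='ORPPCGZDWB' cursor=0

Answer: ORPPCGZDWB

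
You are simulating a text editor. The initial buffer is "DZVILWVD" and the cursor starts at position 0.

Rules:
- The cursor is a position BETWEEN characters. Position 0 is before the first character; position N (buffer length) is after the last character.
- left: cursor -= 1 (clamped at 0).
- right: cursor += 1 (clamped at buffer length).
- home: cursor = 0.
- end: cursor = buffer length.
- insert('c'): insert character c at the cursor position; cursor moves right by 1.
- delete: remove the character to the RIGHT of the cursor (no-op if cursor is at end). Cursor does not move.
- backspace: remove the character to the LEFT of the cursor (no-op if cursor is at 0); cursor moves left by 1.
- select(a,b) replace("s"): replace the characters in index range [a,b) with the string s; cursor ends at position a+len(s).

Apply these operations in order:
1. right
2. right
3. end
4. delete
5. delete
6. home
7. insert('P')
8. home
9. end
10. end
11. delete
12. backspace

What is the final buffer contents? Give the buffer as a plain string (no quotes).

After op 1 (right): buf='DZVILWVD' cursor=1
After op 2 (right): buf='DZVILWVD' cursor=2
After op 3 (end): buf='DZVILWVD' cursor=8
After op 4 (delete): buf='DZVILWVD' cursor=8
After op 5 (delete): buf='DZVILWVD' cursor=8
After op 6 (home): buf='DZVILWVD' cursor=0
After op 7 (insert('P')): buf='PDZVILWVD' cursor=1
After op 8 (home): buf='PDZVILWVD' cursor=0
After op 9 (end): buf='PDZVILWVD' cursor=9
After op 10 (end): buf='PDZVILWVD' cursor=9
After op 11 (delete): buf='PDZVILWVD' cursor=9
After op 12 (backspace): buf='PDZVILWV' cursor=8

Answer: PDZVILWV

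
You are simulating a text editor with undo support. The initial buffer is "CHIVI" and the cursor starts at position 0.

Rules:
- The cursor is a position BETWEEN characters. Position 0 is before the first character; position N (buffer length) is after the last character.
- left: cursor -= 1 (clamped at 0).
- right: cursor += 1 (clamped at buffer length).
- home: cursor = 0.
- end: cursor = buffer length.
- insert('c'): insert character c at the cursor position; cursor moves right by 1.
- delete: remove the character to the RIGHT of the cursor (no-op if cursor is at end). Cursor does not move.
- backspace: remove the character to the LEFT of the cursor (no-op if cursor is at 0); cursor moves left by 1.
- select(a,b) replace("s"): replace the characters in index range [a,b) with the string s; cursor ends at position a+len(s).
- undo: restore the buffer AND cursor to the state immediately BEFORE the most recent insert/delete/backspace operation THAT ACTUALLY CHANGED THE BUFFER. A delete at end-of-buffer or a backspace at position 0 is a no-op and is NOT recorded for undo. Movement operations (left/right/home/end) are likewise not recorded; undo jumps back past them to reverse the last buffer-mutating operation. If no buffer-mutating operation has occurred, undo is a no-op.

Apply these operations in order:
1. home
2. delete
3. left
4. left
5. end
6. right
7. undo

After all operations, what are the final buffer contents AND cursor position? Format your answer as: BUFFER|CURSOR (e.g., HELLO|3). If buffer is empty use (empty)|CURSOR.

After op 1 (home): buf='CHIVI' cursor=0
After op 2 (delete): buf='HIVI' cursor=0
After op 3 (left): buf='HIVI' cursor=0
After op 4 (left): buf='HIVI' cursor=0
After op 5 (end): buf='HIVI' cursor=4
After op 6 (right): buf='HIVI' cursor=4
After op 7 (undo): buf='CHIVI' cursor=0

Answer: CHIVI|0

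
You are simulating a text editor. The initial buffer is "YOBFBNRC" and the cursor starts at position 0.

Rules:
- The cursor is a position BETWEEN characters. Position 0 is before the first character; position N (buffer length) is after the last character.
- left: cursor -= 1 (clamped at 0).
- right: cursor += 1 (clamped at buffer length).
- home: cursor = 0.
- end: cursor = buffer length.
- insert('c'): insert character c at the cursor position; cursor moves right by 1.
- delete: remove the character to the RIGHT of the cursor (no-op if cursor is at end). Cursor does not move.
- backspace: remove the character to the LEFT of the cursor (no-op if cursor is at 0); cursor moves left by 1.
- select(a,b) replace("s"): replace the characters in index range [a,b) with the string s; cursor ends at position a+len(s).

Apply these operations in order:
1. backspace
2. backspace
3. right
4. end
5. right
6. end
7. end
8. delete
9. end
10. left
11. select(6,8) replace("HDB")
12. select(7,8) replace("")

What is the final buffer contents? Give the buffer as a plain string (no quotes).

After op 1 (backspace): buf='YOBFBNRC' cursor=0
After op 2 (backspace): buf='YOBFBNRC' cursor=0
After op 3 (right): buf='YOBFBNRC' cursor=1
After op 4 (end): buf='YOBFBNRC' cursor=8
After op 5 (right): buf='YOBFBNRC' cursor=8
After op 6 (end): buf='YOBFBNRC' cursor=8
After op 7 (end): buf='YOBFBNRC' cursor=8
After op 8 (delete): buf='YOBFBNRC' cursor=8
After op 9 (end): buf='YOBFBNRC' cursor=8
After op 10 (left): buf='YOBFBNRC' cursor=7
After op 11 (select(6,8) replace("HDB")): buf='YOBFBNHDB' cursor=9
After op 12 (select(7,8) replace("")): buf='YOBFBNHB' cursor=7

Answer: YOBFBNHB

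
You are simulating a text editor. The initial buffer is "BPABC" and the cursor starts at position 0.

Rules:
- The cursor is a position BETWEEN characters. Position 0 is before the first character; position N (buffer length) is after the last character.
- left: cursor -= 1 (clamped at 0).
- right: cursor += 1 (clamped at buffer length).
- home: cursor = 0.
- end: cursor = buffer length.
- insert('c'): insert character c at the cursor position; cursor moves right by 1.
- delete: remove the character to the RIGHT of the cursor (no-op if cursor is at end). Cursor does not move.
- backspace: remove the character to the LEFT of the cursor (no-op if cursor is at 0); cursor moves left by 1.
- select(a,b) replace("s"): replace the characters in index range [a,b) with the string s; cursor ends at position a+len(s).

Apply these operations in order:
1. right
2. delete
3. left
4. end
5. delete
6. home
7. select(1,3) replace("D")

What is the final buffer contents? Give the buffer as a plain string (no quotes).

Answer: BDC

Derivation:
After op 1 (right): buf='BPABC' cursor=1
After op 2 (delete): buf='BABC' cursor=1
After op 3 (left): buf='BABC' cursor=0
After op 4 (end): buf='BABC' cursor=4
After op 5 (delete): buf='BABC' cursor=4
After op 6 (home): buf='BABC' cursor=0
After op 7 (select(1,3) replace("D")): buf='BDC' cursor=2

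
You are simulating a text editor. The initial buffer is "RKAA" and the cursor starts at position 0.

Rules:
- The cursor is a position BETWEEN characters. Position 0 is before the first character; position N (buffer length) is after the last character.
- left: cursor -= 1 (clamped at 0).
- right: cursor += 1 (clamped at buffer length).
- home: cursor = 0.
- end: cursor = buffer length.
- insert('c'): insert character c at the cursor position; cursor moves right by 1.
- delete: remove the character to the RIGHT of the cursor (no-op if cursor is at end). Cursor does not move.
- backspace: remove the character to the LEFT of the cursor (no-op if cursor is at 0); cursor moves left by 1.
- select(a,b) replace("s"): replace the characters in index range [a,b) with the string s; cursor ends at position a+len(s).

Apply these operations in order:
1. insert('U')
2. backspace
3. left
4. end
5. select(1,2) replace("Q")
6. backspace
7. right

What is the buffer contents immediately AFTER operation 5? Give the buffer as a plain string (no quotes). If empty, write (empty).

Answer: RQAA

Derivation:
After op 1 (insert('U')): buf='URKAA' cursor=1
After op 2 (backspace): buf='RKAA' cursor=0
After op 3 (left): buf='RKAA' cursor=0
After op 4 (end): buf='RKAA' cursor=4
After op 5 (select(1,2) replace("Q")): buf='RQAA' cursor=2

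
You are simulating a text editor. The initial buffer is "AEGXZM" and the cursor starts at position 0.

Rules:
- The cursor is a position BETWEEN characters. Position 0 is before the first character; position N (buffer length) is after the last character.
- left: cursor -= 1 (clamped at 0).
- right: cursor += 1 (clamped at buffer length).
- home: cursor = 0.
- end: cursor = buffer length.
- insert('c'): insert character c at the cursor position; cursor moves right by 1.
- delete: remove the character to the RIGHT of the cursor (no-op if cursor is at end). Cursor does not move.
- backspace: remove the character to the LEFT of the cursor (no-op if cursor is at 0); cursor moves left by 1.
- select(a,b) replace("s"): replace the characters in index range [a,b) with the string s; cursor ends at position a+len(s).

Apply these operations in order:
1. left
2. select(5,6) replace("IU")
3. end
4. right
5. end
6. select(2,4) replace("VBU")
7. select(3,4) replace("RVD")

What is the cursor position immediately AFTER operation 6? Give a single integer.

Answer: 5

Derivation:
After op 1 (left): buf='AEGXZM' cursor=0
After op 2 (select(5,6) replace("IU")): buf='AEGXZIU' cursor=7
After op 3 (end): buf='AEGXZIU' cursor=7
After op 4 (right): buf='AEGXZIU' cursor=7
After op 5 (end): buf='AEGXZIU' cursor=7
After op 6 (select(2,4) replace("VBU")): buf='AEVBUZIU' cursor=5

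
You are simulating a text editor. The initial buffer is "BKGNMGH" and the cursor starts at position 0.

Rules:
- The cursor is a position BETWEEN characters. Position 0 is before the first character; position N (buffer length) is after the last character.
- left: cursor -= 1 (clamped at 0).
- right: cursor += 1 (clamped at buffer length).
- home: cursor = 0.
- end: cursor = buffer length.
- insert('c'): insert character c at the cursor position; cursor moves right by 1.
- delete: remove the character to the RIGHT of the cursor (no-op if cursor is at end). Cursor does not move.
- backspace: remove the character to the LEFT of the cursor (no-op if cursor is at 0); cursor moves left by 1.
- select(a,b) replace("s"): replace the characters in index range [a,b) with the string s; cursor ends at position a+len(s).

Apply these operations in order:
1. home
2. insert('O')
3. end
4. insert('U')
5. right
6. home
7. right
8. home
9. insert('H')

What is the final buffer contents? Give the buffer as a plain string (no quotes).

Answer: HOBKGNMGHU

Derivation:
After op 1 (home): buf='BKGNMGH' cursor=0
After op 2 (insert('O')): buf='OBKGNMGH' cursor=1
After op 3 (end): buf='OBKGNMGH' cursor=8
After op 4 (insert('U')): buf='OBKGNMGHU' cursor=9
After op 5 (right): buf='OBKGNMGHU' cursor=9
After op 6 (home): buf='OBKGNMGHU' cursor=0
After op 7 (right): buf='OBKGNMGHU' cursor=1
After op 8 (home): buf='OBKGNMGHU' cursor=0
After op 9 (insert('H')): buf='HOBKGNMGHU' cursor=1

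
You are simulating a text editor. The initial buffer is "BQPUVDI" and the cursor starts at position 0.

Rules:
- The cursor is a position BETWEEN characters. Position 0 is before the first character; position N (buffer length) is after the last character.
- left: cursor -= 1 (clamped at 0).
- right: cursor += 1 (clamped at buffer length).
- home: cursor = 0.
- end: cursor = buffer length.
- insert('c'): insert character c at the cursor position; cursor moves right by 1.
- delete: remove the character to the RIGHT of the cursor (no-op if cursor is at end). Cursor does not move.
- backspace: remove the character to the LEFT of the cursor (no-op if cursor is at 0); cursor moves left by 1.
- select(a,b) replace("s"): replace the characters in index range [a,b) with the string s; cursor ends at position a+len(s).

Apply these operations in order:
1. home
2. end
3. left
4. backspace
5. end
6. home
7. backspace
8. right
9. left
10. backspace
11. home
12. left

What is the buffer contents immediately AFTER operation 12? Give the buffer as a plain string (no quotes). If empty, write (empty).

After op 1 (home): buf='BQPUVDI' cursor=0
After op 2 (end): buf='BQPUVDI' cursor=7
After op 3 (left): buf='BQPUVDI' cursor=6
After op 4 (backspace): buf='BQPUVI' cursor=5
After op 5 (end): buf='BQPUVI' cursor=6
After op 6 (home): buf='BQPUVI' cursor=0
After op 7 (backspace): buf='BQPUVI' cursor=0
After op 8 (right): buf='BQPUVI' cursor=1
After op 9 (left): buf='BQPUVI' cursor=0
After op 10 (backspace): buf='BQPUVI' cursor=0
After op 11 (home): buf='BQPUVI' cursor=0
After op 12 (left): buf='BQPUVI' cursor=0

Answer: BQPUVI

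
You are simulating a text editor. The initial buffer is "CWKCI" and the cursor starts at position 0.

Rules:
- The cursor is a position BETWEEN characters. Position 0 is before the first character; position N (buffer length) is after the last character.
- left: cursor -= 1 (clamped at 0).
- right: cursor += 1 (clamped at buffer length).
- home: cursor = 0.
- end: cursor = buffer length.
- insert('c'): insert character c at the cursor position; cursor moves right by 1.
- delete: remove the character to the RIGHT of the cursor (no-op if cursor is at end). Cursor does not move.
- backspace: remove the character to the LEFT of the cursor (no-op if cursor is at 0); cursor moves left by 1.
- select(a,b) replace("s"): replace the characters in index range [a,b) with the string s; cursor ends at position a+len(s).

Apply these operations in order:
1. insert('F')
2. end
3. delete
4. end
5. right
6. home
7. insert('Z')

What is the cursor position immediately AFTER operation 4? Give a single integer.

Answer: 6

Derivation:
After op 1 (insert('F')): buf='FCWKCI' cursor=1
After op 2 (end): buf='FCWKCI' cursor=6
After op 3 (delete): buf='FCWKCI' cursor=6
After op 4 (end): buf='FCWKCI' cursor=6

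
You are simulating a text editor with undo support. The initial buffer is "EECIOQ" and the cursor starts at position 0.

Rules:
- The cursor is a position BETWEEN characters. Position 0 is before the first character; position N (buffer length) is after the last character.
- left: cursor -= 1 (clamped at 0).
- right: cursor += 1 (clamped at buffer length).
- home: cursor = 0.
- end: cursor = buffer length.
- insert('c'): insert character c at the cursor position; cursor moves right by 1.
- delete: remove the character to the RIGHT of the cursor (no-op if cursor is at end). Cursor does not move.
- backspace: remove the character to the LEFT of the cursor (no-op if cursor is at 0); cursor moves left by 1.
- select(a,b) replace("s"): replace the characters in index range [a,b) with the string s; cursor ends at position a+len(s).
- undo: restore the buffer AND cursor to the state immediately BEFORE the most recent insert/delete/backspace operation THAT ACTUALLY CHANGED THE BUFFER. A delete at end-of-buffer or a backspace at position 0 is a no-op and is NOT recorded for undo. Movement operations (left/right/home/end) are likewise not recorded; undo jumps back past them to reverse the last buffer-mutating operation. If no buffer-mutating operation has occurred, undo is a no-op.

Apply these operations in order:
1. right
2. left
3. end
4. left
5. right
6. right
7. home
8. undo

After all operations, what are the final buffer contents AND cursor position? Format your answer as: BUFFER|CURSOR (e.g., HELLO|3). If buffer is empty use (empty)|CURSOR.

Answer: EECIOQ|0

Derivation:
After op 1 (right): buf='EECIOQ' cursor=1
After op 2 (left): buf='EECIOQ' cursor=0
After op 3 (end): buf='EECIOQ' cursor=6
After op 4 (left): buf='EECIOQ' cursor=5
After op 5 (right): buf='EECIOQ' cursor=6
After op 6 (right): buf='EECIOQ' cursor=6
After op 7 (home): buf='EECIOQ' cursor=0
After op 8 (undo): buf='EECIOQ' cursor=0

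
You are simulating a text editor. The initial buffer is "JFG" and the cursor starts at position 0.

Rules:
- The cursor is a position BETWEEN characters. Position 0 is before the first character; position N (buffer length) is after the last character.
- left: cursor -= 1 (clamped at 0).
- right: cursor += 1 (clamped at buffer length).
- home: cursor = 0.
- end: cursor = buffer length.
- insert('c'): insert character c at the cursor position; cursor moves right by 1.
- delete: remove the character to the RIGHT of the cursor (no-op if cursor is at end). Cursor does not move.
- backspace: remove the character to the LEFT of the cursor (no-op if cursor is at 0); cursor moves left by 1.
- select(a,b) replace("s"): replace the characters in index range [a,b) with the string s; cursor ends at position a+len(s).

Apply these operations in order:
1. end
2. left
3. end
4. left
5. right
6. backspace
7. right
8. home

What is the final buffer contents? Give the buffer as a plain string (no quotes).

After op 1 (end): buf='JFG' cursor=3
After op 2 (left): buf='JFG' cursor=2
After op 3 (end): buf='JFG' cursor=3
After op 4 (left): buf='JFG' cursor=2
After op 5 (right): buf='JFG' cursor=3
After op 6 (backspace): buf='JF' cursor=2
After op 7 (right): buf='JF' cursor=2
After op 8 (home): buf='JF' cursor=0

Answer: JF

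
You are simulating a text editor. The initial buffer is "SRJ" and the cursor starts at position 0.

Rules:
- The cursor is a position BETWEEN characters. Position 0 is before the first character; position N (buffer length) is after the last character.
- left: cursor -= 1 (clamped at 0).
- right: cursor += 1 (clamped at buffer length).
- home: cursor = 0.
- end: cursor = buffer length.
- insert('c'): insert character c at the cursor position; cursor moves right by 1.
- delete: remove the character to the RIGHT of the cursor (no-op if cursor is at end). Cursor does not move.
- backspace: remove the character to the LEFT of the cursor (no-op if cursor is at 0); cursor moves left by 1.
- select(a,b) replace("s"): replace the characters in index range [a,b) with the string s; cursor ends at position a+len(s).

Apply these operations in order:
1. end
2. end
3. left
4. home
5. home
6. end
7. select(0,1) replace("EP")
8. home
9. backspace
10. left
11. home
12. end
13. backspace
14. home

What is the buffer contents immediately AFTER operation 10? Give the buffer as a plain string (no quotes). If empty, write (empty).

Answer: EPRJ

Derivation:
After op 1 (end): buf='SRJ' cursor=3
After op 2 (end): buf='SRJ' cursor=3
After op 3 (left): buf='SRJ' cursor=2
After op 4 (home): buf='SRJ' cursor=0
After op 5 (home): buf='SRJ' cursor=0
After op 6 (end): buf='SRJ' cursor=3
After op 7 (select(0,1) replace("EP")): buf='EPRJ' cursor=2
After op 8 (home): buf='EPRJ' cursor=0
After op 9 (backspace): buf='EPRJ' cursor=0
After op 10 (left): buf='EPRJ' cursor=0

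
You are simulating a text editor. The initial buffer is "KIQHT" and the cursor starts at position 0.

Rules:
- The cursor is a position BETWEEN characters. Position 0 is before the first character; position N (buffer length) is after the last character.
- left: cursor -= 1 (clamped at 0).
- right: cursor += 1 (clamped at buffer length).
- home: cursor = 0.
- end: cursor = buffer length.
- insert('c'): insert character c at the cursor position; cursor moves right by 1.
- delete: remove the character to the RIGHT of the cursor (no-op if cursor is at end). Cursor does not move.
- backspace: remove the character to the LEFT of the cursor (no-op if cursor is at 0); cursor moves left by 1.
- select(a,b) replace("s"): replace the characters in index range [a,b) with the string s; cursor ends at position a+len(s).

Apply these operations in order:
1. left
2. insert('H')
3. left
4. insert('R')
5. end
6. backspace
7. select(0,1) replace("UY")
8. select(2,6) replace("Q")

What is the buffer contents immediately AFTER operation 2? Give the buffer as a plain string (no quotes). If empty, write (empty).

After op 1 (left): buf='KIQHT' cursor=0
After op 2 (insert('H')): buf='HKIQHT' cursor=1

Answer: HKIQHT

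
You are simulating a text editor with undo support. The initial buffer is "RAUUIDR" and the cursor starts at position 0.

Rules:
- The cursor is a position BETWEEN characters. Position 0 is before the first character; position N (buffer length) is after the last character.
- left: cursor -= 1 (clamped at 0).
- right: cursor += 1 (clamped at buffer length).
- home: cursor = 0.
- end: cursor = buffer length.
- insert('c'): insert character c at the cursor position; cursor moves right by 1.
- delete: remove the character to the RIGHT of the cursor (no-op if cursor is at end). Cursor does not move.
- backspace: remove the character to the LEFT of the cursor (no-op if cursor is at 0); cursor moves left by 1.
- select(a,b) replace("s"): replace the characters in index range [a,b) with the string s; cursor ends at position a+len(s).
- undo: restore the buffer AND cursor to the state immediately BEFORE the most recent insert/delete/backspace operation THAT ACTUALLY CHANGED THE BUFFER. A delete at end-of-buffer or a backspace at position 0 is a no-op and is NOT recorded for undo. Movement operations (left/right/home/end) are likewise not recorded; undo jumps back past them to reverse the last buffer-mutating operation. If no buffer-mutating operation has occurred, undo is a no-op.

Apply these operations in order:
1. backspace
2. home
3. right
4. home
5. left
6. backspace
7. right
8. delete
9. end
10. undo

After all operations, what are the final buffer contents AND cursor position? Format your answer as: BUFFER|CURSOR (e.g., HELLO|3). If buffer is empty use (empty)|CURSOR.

After op 1 (backspace): buf='RAUUIDR' cursor=0
After op 2 (home): buf='RAUUIDR' cursor=0
After op 3 (right): buf='RAUUIDR' cursor=1
After op 4 (home): buf='RAUUIDR' cursor=0
After op 5 (left): buf='RAUUIDR' cursor=0
After op 6 (backspace): buf='RAUUIDR' cursor=0
After op 7 (right): buf='RAUUIDR' cursor=1
After op 8 (delete): buf='RUUIDR' cursor=1
After op 9 (end): buf='RUUIDR' cursor=6
After op 10 (undo): buf='RAUUIDR' cursor=1

Answer: RAUUIDR|1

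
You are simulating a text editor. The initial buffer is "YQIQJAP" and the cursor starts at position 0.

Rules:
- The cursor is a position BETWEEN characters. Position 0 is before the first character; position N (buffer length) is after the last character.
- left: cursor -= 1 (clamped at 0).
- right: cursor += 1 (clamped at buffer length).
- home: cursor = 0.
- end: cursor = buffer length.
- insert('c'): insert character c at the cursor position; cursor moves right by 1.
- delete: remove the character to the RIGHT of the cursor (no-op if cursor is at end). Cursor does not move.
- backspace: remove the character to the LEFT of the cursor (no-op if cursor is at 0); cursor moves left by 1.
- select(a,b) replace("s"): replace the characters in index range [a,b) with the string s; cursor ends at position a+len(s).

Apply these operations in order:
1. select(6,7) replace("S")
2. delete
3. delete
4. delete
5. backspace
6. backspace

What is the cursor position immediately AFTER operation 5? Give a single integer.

Answer: 6

Derivation:
After op 1 (select(6,7) replace("S")): buf='YQIQJAS' cursor=7
After op 2 (delete): buf='YQIQJAS' cursor=7
After op 3 (delete): buf='YQIQJAS' cursor=7
After op 4 (delete): buf='YQIQJAS' cursor=7
After op 5 (backspace): buf='YQIQJA' cursor=6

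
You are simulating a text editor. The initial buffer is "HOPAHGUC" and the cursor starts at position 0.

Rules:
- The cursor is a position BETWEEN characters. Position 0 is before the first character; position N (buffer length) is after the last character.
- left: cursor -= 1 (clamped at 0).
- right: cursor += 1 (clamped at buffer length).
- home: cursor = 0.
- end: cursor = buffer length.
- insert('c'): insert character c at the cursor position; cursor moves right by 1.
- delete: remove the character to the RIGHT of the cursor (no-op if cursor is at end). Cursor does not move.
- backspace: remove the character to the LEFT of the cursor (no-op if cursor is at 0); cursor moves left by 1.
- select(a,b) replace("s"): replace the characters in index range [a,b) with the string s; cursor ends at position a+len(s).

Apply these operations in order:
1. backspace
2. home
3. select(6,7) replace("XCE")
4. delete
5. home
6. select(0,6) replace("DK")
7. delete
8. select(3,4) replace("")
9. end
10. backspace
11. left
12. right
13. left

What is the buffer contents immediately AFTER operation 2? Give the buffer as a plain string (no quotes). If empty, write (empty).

After op 1 (backspace): buf='HOPAHGUC' cursor=0
After op 2 (home): buf='HOPAHGUC' cursor=0

Answer: HOPAHGUC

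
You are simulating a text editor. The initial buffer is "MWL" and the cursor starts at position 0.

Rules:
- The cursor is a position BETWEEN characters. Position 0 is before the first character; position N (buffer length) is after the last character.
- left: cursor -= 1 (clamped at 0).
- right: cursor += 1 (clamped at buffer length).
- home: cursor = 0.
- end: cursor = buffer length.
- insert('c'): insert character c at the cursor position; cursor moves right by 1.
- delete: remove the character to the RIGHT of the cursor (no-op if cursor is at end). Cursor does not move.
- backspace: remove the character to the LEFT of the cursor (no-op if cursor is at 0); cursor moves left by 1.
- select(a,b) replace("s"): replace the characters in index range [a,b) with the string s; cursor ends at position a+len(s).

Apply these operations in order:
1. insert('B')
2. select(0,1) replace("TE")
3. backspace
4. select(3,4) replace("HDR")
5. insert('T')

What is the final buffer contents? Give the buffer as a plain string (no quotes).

Answer: TMWHDRT

Derivation:
After op 1 (insert('B')): buf='BMWL' cursor=1
After op 2 (select(0,1) replace("TE")): buf='TEMWL' cursor=2
After op 3 (backspace): buf='TMWL' cursor=1
After op 4 (select(3,4) replace("HDR")): buf='TMWHDR' cursor=6
After op 5 (insert('T')): buf='TMWHDRT' cursor=7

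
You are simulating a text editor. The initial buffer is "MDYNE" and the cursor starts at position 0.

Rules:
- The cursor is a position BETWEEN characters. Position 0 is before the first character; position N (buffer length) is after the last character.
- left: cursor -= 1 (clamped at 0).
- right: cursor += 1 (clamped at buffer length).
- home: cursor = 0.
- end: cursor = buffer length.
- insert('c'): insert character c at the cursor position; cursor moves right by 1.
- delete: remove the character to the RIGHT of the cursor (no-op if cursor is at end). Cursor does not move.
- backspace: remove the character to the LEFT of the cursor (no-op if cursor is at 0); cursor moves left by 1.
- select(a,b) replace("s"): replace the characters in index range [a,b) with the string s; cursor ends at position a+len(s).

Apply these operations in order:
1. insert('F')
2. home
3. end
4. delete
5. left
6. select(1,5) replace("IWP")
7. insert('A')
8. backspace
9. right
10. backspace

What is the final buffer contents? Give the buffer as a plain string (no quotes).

After op 1 (insert('F')): buf='FMDYNE' cursor=1
After op 2 (home): buf='FMDYNE' cursor=0
After op 3 (end): buf='FMDYNE' cursor=6
After op 4 (delete): buf='FMDYNE' cursor=6
After op 5 (left): buf='FMDYNE' cursor=5
After op 6 (select(1,5) replace("IWP")): buf='FIWPE' cursor=4
After op 7 (insert('A')): buf='FIWPAE' cursor=5
After op 8 (backspace): buf='FIWPE' cursor=4
After op 9 (right): buf='FIWPE' cursor=5
After op 10 (backspace): buf='FIWP' cursor=4

Answer: FIWP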